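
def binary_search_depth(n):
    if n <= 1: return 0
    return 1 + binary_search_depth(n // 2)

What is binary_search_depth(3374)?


3374 / 2 = 1687
1687 / 2 = 843
843 / 2 = 421
421 / 2 = 210
210 / 2 = 105
105 / 2 = 52
52 / 2 = 26
26 / 2 = 13
13 / 2 = 6
6 / 2 = 3
3 / 2 = 1
Reached 1 after 11 halvings

11


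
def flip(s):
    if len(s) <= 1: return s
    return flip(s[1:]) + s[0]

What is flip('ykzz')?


flip('ykzz') = flip('kzz') + 'y'
flip('kzz') = flip('zz') + 'k'
flip('zz') = flip('z') + 'z'
flip('z') = 'z'  (base case)
Concatenating: 'z' + 'z' + 'k' + 'y' = 'zzky'

zzky


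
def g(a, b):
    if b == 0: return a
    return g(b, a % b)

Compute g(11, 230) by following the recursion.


g(11, 230) = g(230, 11)
g(230, 11) = g(11, 10)
g(11, 10) = g(10, 1)
g(10, 1) = g(1, 0)
g(1, 0) = 1  (base case)

1


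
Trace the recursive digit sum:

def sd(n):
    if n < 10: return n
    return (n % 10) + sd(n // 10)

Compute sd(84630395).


sd(84630395) = 5 + sd(8463039)
sd(8463039) = 9 + sd(846303)
sd(846303) = 3 + sd(84630)
sd(84630) = 0 + sd(8463)
sd(8463) = 3 + sd(846)
sd(846) = 6 + sd(84)
sd(84) = 4 + sd(8)
sd(8) = 8  (base case)
Total: 5 + 9 + 3 + 0 + 3 + 6 + 4 + 8 = 38

38


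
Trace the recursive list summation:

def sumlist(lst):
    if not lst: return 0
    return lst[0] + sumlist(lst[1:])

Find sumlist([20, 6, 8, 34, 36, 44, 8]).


sumlist([20, 6, 8, 34, 36, 44, 8]) = 20 + sumlist([6, 8, 34, 36, 44, 8])
sumlist([6, 8, 34, 36, 44, 8]) = 6 + sumlist([8, 34, 36, 44, 8])
sumlist([8, 34, 36, 44, 8]) = 8 + sumlist([34, 36, 44, 8])
sumlist([34, 36, 44, 8]) = 34 + sumlist([36, 44, 8])
sumlist([36, 44, 8]) = 36 + sumlist([44, 8])
sumlist([44, 8]) = 44 + sumlist([8])
sumlist([8]) = 8 + sumlist([])
sumlist([]) = 0  (base case)
Total: 20 + 6 + 8 + 34 + 36 + 44 + 8 + 0 = 156

156


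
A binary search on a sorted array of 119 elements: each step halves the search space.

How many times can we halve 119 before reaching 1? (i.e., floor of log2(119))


119 / 2 = 59
59 / 2 = 29
29 / 2 = 14
14 / 2 = 7
7 / 2 = 3
3 / 2 = 1
Reached 1 after 6 halvings

6


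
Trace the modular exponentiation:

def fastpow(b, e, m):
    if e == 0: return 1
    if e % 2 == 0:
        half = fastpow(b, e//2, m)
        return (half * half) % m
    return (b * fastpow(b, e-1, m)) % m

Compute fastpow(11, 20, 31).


fastpow(11, 20, 31): e is even, compute fastpow(11, 10, 31)
  fastpow(11, 10, 31): e is even, compute fastpow(11, 5, 31)
    fastpow(11, 5, 31): e is odd, compute fastpow(11, 4, 31)
      fastpow(11, 4, 31): e is even, compute fastpow(11, 2, 31)
        fastpow(11, 2, 31): e is even, compute fastpow(11, 1, 31)
          fastpow(11, 1, 31): e is odd, compute fastpow(11, 0, 31)
          fastpow(11, 0, 31) = 1
          (11 * 1) % 31 = 11
        half=11, (11*11) % 31 = 28
      half=28, (28*28) % 31 = 9
    (11 * 9) % 31 = 6
  half=6, (6*6) % 31 = 5
half=5, (5*5) % 31 = 25

25


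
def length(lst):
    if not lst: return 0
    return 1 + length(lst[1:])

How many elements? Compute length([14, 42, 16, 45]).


length([14, 42, 16, 45]) = 1 + length([42, 16, 45])
length([42, 16, 45]) = 1 + length([16, 45])
length([16, 45]) = 1 + length([45])
length([45]) = 1 + length([])
length([]) = 0  (base case)
Unwinding: 1 + 1 + 1 + 1 + 0 = 4

4


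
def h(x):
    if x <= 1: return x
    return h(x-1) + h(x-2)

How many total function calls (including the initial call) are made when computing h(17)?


Let C(n) = total calls for h(n)
C(0) = 1, C(1) = 1
C(2) = 1 + C(1) + C(0) = 1 + 1 + 1 = 3
C(3) = 1 + C(2) + C(1) = 1 + 3 + 1 = 5
C(4) = 1 + C(3) + C(2) = 1 + 5 + 3 = 9
C(5) = 1 + C(4) + C(3) = 1 + 9 + 5 = 15
C(6) = 1 + C(5) + C(4) = 1 + 15 + 9 = 25
C(7) = 1 + C(6) + C(5) = 1 + 25 + 15 = 41
C(8) = 1 + C(7) + C(6) = 1 + 41 + 25 = 67
C(9) = 1 + C(8) + C(7) = 1 + 67 + 41 = 109
C(10) = 1 + C(9) + C(8) = 1 + 109 + 67 = 177
C(11) = 1 + C(10) + C(9) = 1 + 177 + 109 = 287
C(12) = 1 + C(11) + C(10) = 1 + 287 + 177 = 465
C(13) = 1 + C(12) + C(11) = 1 + 465 + 287 = 753
C(14) = 1 + C(13) + C(12) = 1 + 753 + 465 = 1219
C(15) = 1 + C(14) + C(13) = 1 + 1219 + 753 = 1973
C(16) = 1 + C(15) + C(14) = 1 + 1973 + 1219 = 3193
C(17) = 1 + C(16) + C(15) = 1 + 3193 + 1973 = 5167

5167


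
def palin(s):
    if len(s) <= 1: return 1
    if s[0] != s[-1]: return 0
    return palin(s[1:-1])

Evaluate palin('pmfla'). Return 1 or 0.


palin('pmfla'): s[0]='p' != s[-1]='a' -> return 0
Result: 0 (not a palindrome)

0


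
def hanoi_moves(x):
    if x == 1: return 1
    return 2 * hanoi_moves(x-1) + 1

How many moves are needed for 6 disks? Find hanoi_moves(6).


hanoi_moves(6) = 2 * hanoi_moves(5) + 1
hanoi_moves(5) = 2 * hanoi_moves(4) + 1
hanoi_moves(4) = 2 * hanoi_moves(3) + 1
hanoi_moves(3) = 2 * hanoi_moves(2) + 1
hanoi_moves(2) = 2 * hanoi_moves(1) + 1
hanoi_moves(1) = 1  (base case)
hanoi_moves(2) = 2 * 1 + 1 = 3
hanoi_moves(3) = 2 * 3 + 1 = 7
hanoi_moves(4) = 2 * 7 + 1 = 15
hanoi_moves(5) = 2 * 15 + 1 = 31
hanoi_moves(6) = 2 * 31 + 1 = 63

63


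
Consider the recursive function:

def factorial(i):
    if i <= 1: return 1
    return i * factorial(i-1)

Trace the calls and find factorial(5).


factorial(5)
= 5 * factorial(4)
= 5 * 4 * factorial(3)
= 5 * 4 * 3 * factorial(2)
= 5 * 4 * 3 * 2 * factorial(1)
= 5 * 4 * 3 * 2 * 1
= 120

120


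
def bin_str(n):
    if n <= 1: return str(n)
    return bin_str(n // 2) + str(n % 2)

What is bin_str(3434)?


bin_str(3434) = bin_str(1717) + '0'
bin_str(1717) = bin_str(858) + '1'
bin_str(858) = bin_str(429) + '0'
bin_str(429) = bin_str(214) + '1'
bin_str(214) = bin_str(107) + '0'
bin_str(107) = bin_str(53) + '1'
bin_str(53) = bin_str(26) + '1'
bin_str(26) = bin_str(13) + '0'
bin_str(13) = bin_str(6) + '1'
bin_str(6) = bin_str(3) + '0'
bin_str(3) = bin_str(1) + '1'
bin_str(1) = '1'  (base case)
Concatenating: '1' + '1' + '0' + '1' + '0' + '1' + '1' + '0' + '1' + '0' + '1' + '0' = '110101101010'

110101101010


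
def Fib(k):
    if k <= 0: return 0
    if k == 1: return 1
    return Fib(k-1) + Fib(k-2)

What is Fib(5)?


Computing Fib(5) bottom-up:
Fib(0) = 0
Fib(1) = 1
Fib(2) = Fib(1) + Fib(0) = 1 + 0 = 1
Fib(3) = Fib(2) + Fib(1) = 1 + 1 = 2
Fib(4) = Fib(3) + Fib(2) = 2 + 1 = 3
Fib(5) = Fib(4) + Fib(3) = 3 + 2 = 5

5


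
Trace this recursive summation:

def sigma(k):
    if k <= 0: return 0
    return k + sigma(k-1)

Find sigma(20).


sigma(20)
= 20 + 19 + 18 + 17 + 16 + 15 + 14 + 13 + 12 + 11 + 10 + 9 + 8 + 7 + 6 + 5 + 4 + 3 + 2 + 1 + sigma(0)
= 20 + 19 + 18 + 17 + 16 + 15 + 14 + 13 + 12 + 11 + 10 + 9 + 8 + 7 + 6 + 5 + 4 + 3 + 2 + 1 + 0
= 210

210


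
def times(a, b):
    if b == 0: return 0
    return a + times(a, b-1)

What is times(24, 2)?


times(24, 2) = 24 + times(24, 1)
times(24, 1) = 24 + times(24, 0)
times(24, 0) = 0  (base case)
Total: 24 + 24 + 0 = 48

48


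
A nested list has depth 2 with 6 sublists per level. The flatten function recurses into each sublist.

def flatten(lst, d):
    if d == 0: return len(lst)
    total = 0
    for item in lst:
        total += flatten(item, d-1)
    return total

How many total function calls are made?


At depth 0 (root): 1 call
At depth 1: each of 1 parents calls flatten on 6 children = 6 calls
At depth 2: each of 6 parents calls flatten on 6 children = 36 calls
Total: 1 + 6 + 36 = 43

43


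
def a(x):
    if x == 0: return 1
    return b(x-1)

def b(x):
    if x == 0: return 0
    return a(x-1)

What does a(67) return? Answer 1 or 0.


a(67) = b(66)
b(66) = a(65)
a(65) = b(64)
b(64) = a(63)
a(63) = b(62)
b(62) = a(61)
a(61) = b(60)
b(60) = a(59)
a(59) = b(58)
b(58) = a(57)
a(57) = b(56)
b(56) = a(55)
a(55) = b(54)
b(54) = a(53)
a(53) = b(52)
b(52) = a(51)
a(51) = b(50)
b(50) = a(49)
a(49) = b(48)
b(48) = a(47)
a(47) = b(46)
b(46) = a(45)
a(45) = b(44)
b(44) = a(43)
a(43) = b(42)
b(42) = a(41)
a(41) = b(40)
b(40) = a(39)
a(39) = b(38)
b(38) = a(37)
a(37) = b(36)
b(36) = a(35)
a(35) = b(34)
b(34) = a(33)
a(33) = b(32)
b(32) = a(31)
a(31) = b(30)
b(30) = a(29)
a(29) = b(28)
b(28) = a(27)
a(27) = b(26)
b(26) = a(25)
a(25) = b(24)
b(24) = a(23)
a(23) = b(22)
b(22) = a(21)
a(21) = b(20)
b(20) = a(19)
a(19) = b(18)
b(18) = a(17)
a(17) = b(16)
b(16) = a(15)
a(15) = b(14)
b(14) = a(13)
a(13) = b(12)
b(12) = a(11)
a(11) = b(10)
b(10) = a(9)
a(9) = b(8)
b(8) = a(7)
a(7) = b(6)
b(6) = a(5)
a(5) = b(4)
b(4) = a(3)
a(3) = b(2)
b(2) = a(1)
a(1) = b(0)
b(0) = 0  (base case)
Result: 0

0


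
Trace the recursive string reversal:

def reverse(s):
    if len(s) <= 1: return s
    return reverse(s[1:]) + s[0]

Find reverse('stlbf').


reverse('stlbf') = reverse('tlbf') + 's'
reverse('tlbf') = reverse('lbf') + 't'
reverse('lbf') = reverse('bf') + 'l'
reverse('bf') = reverse('f') + 'b'
reverse('f') = 'f'  (base case)
Concatenating: 'f' + 'b' + 'l' + 't' + 's' = 'fblts'

fblts


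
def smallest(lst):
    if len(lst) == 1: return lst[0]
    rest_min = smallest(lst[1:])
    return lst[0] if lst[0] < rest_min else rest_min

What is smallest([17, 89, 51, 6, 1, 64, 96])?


smallest([17, 89, 51, 6, 1, 64, 96]): compare 17 with smallest([89, 51, 6, 1, 64, 96])
smallest([89, 51, 6, 1, 64, 96]): compare 89 with smallest([51, 6, 1, 64, 96])
smallest([51, 6, 1, 64, 96]): compare 51 with smallest([6, 1, 64, 96])
smallest([6, 1, 64, 96]): compare 6 with smallest([1, 64, 96])
smallest([1, 64, 96]): compare 1 with smallest([64, 96])
smallest([64, 96]): compare 64 with smallest([96])
smallest([96]) = 96  (base case)
Compare 64 with 96 -> 64
Compare 1 with 64 -> 1
Compare 6 with 1 -> 1
Compare 51 with 1 -> 1
Compare 89 with 1 -> 1
Compare 17 with 1 -> 1

1


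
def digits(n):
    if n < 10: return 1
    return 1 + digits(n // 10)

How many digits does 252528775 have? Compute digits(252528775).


digits(252528775) = 1 + digits(25252877)
digits(25252877) = 1 + digits(2525287)
digits(2525287) = 1 + digits(252528)
digits(252528) = 1 + digits(25252)
digits(25252) = 1 + digits(2525)
digits(2525) = 1 + digits(252)
digits(252) = 1 + digits(25)
digits(25) = 1 + digits(2)
digits(2) = 1  (base case: 2 < 10)
Unwinding: 1 + 1 + 1 + 1 + 1 + 1 + 1 + 1 + 1 = 9

9


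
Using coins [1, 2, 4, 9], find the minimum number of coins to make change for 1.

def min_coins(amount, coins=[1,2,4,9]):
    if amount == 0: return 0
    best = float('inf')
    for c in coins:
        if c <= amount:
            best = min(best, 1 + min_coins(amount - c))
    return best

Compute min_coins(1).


Building up with DP:
min_coins(0) = 0
min_coins(1) = min(1+min_coins(0)=1+0=1) = 1

1


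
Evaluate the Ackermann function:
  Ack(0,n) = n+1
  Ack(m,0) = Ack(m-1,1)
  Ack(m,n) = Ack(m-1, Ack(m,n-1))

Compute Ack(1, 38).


Ack(1, 38) = Ack(0, Ack(1, 37))
  Ack(1, 37) = Ack(0, Ack(1, 36))
    Ack(1, 36) = Ack(0, Ack(1, 35))
      Ack(1, 35) = Ack(0, Ack(1, 34))
        Ack(1, 34) = Ack(0, Ack(1, 33))
          Ack(1, 33) = Ack(0, Ack(1, 32))
          Ack(1, 32) = Ack(0, Ack(1, 31))
          Ack(1, 31) = Ack(0, Ack(1, 30))
          Ack(1, 30) = Ack(0, Ack(1, 29))
          Ack(1, 29) = Ack(0, Ack(1, 28))
          Ack(1, 28) = Ack(0, Ack(1, 27))
          Ack(1, 27) = Ack(0, Ack(1, 26))
          Ack(1, 26) = Ack(0, Ack(1, 25))
          Ack(1, 25) = Ack(0, Ack(1, 24))
          Ack(1, 24) = Ack(0, Ack(1, 23))
          Ack(1, 23) = Ack(0, Ack(1, 22))
          Ack(1, 22) = Ack(0, Ack(1, 21))
          Ack(1, 21) = Ack(0, Ack(1, 20))
          Ack(1, 20) = Ack(0, Ack(1, 19))
          Ack(1, 19) = Ack(0, Ack(1, 18))
          Ack(1, 18) = Ack(0, Ack(1, 17))
          Ack(1, 17) = Ack(0, Ack(1, 16))
          Ack(1, 16) = Ack(0, Ack(1, 15))
          Ack(1, 15) = Ack(0, Ack(1, 14))
          Ack(1, 14) = Ack(0, Ack(1, 13))
... (trace truncated)
Result: Ack(1, 38) = 40

40


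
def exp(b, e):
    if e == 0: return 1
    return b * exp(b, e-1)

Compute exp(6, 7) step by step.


exp(6, 7)
= 6 * exp(6, 6)
= 6 * 6 * exp(6, 5)
= 6 * 6 * 6 * exp(6, 4)
= 6 * 6 * 6 * 6 * exp(6, 3)
= 6 * 6 * 6 * 6 * 6 * exp(6, 2)
= 6 * 6 * 6 * 6 * 6 * 6 * exp(6, 1)
= 6 * 6 * 6 * 6 * 6 * 6 * 6 * exp(6, 0)
= 6 * 6 * 6 * 6 * 6 * 6 * 6 * 1
= 279936

279936


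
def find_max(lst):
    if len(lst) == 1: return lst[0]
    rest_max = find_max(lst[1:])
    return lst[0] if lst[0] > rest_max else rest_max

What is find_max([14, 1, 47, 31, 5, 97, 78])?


find_max([14, 1, 47, 31, 5, 97, 78]): compare 14 with find_max([1, 47, 31, 5, 97, 78])
find_max([1, 47, 31, 5, 97, 78]): compare 1 with find_max([47, 31, 5, 97, 78])
find_max([47, 31, 5, 97, 78]): compare 47 with find_max([31, 5, 97, 78])
find_max([31, 5, 97, 78]): compare 31 with find_max([5, 97, 78])
find_max([5, 97, 78]): compare 5 with find_max([97, 78])
find_max([97, 78]): compare 97 with find_max([78])
find_max([78]) = 78  (base case)
Compare 97 with 78 -> 97
Compare 5 with 97 -> 97
Compare 31 with 97 -> 97
Compare 47 with 97 -> 97
Compare 1 with 97 -> 97
Compare 14 with 97 -> 97

97


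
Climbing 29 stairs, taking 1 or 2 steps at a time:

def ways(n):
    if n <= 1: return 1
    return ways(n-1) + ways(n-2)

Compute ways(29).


Building up from base cases:
ways(0) = 1
ways(1) = 1
ways(2) = ways(1) + ways(0) = 1 + 1 = 2
ways(3) = ways(2) + ways(1) = 2 + 1 = 3
ways(4) = ways(3) + ways(2) = 3 + 2 = 5
ways(5) = ways(4) + ways(3) = 5 + 3 = 8
ways(6) = ways(5) + ways(4) = 8 + 5 = 13
ways(7) = ways(6) + ways(5) = 13 + 8 = 21
ways(8) = ways(7) + ways(6) = 21 + 13 = 34
ways(9) = ways(8) + ways(7) = 34 + 21 = 55
ways(10) = ways(9) + ways(8) = 55 + 34 = 89
ways(11) = ways(10) + ways(9) = 89 + 55 = 144
ways(12) = ways(11) + ways(10) = 144 + 89 = 233
ways(13) = ways(12) + ways(11) = 233 + 144 = 377
ways(14) = ways(13) + ways(12) = 377 + 233 = 610
ways(15) = ways(14) + ways(13) = 610 + 377 = 987
ways(16) = ways(15) + ways(14) = 987 + 610 = 1597
ways(17) = ways(16) + ways(15) = 1597 + 987 = 2584
ways(18) = ways(17) + ways(16) = 2584 + 1597 = 4181
ways(19) = ways(18) + ways(17) = 4181 + 2584 = 6765
ways(20) = ways(19) + ways(18) = 6765 + 4181 = 10946
ways(21) = ways(20) + ways(19) = 10946 + 6765 = 17711
ways(22) = ways(21) + ways(20) = 17711 + 10946 = 28657
ways(23) = ways(22) + ways(21) = 28657 + 17711 = 46368
ways(24) = ways(23) + ways(22) = 46368 + 28657 = 75025
ways(25) = ways(24) + ways(23) = 75025 + 46368 = 121393
ways(26) = ways(25) + ways(24) = 121393 + 75025 = 196418
ways(27) = ways(26) + ways(25) = 196418 + 121393 = 317811
ways(28) = ways(27) + ways(26) = 317811 + 196418 = 514229
ways(29) = ways(28) + ways(27) = 514229 + 317811 = 832040

832040


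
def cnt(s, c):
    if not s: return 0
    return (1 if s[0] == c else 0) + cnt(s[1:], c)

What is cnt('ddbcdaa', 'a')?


s[0]='d' != 'a' -> 0
s[0]='d' != 'a' -> 0
s[0]='b' != 'a' -> 0
s[0]='c' != 'a' -> 0
s[0]='d' != 'a' -> 0
s[0]='a' == 'a' -> 1
s[0]='a' == 'a' -> 1
Sum: 0 + 0 + 0 + 0 + 0 + 1 + 1 = 2

2


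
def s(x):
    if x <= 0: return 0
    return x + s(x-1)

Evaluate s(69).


s(69)
= 69 + 68 + 67 + 66 + 65 + 64 + 63 + 62 + 61 + 60 + 59 + 58 + 57 + 56 + 55 + 54 + 53 + 52 + 51 + 50 + 49 + 48 + 47 + 46 + 45 + 44 + 43 + 42 + 41 + 40 + 39 + 38 + 37 + 36 + 35 + 34 + 33 + 32 + 31 + 30 + 29 + 28 + 27 + 26 + 25 + 24 + 23 + 22 + 21 + 20 + 19 + 18 + 17 + 16 + 15 + 14 + 13 + 12 + 11 + 10 + 9 + 8 + 7 + 6 + 5 + 4 + 3 + 2 + 1 + s(0)
= 69 + 68 + 67 + 66 + 65 + 64 + 63 + 62 + 61 + 60 + 59 + 58 + 57 + 56 + 55 + 54 + 53 + 52 + 51 + 50 + 49 + 48 + 47 + 46 + 45 + 44 + 43 + 42 + 41 + 40 + 39 + 38 + 37 + 36 + 35 + 34 + 33 + 32 + 31 + 30 + 29 + 28 + 27 + 26 + 25 + 24 + 23 + 22 + 21 + 20 + 19 + 18 + 17 + 16 + 15 + 14 + 13 + 12 + 11 + 10 + 9 + 8 + 7 + 6 + 5 + 4 + 3 + 2 + 1 + 0
= 2415

2415


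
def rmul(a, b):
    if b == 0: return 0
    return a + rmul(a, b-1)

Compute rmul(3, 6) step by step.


rmul(3, 6) = 3 + rmul(3, 5)
rmul(3, 5) = 3 + rmul(3, 4)
rmul(3, 4) = 3 + rmul(3, 3)
rmul(3, 3) = 3 + rmul(3, 2)
rmul(3, 2) = 3 + rmul(3, 1)
rmul(3, 1) = 3 + rmul(3, 0)
rmul(3, 0) = 0  (base case)
Total: 3 + 3 + 3 + 3 + 3 + 3 + 0 = 18

18


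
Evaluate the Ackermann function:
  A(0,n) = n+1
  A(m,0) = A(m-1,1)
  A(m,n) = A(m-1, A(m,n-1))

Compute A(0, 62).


A(0, 62) = 63
Result: A(0, 62) = 63

63


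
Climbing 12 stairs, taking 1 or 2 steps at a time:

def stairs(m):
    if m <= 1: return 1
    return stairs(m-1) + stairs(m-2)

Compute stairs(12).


Building up from base cases:
stairs(0) = 1
stairs(1) = 1
stairs(2) = stairs(1) + stairs(0) = 1 + 1 = 2
stairs(3) = stairs(2) + stairs(1) = 2 + 1 = 3
stairs(4) = stairs(3) + stairs(2) = 3 + 2 = 5
stairs(5) = stairs(4) + stairs(3) = 5 + 3 = 8
stairs(6) = stairs(5) + stairs(4) = 8 + 5 = 13
stairs(7) = stairs(6) + stairs(5) = 13 + 8 = 21
stairs(8) = stairs(7) + stairs(6) = 21 + 13 = 34
stairs(9) = stairs(8) + stairs(7) = 34 + 21 = 55
stairs(10) = stairs(9) + stairs(8) = 55 + 34 = 89
stairs(11) = stairs(10) + stairs(9) = 89 + 55 = 144
stairs(12) = stairs(11) + stairs(10) = 144 + 89 = 233

233


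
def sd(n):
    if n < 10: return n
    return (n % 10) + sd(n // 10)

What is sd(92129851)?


sd(92129851) = 1 + sd(9212985)
sd(9212985) = 5 + sd(921298)
sd(921298) = 8 + sd(92129)
sd(92129) = 9 + sd(9212)
sd(9212) = 2 + sd(921)
sd(921) = 1 + sd(92)
sd(92) = 2 + sd(9)
sd(9) = 9  (base case)
Total: 1 + 5 + 8 + 9 + 2 + 1 + 2 + 9 = 37

37


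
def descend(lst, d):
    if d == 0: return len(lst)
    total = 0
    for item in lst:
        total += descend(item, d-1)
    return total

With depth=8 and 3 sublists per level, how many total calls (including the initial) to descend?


At depth 0 (root): 1 call
At depth 1: each of 1 parents calls descend on 3 children = 3 calls
At depth 2: each of 3 parents calls descend on 3 children = 9 calls
At depth 3: each of 9 parents calls descend on 3 children = 27 calls
At depth 4: each of 27 parents calls descend on 3 children = 81 calls
At depth 5: each of 81 parents calls descend on 3 children = 243 calls
At depth 6: each of 243 parents calls descend on 3 children = 729 calls
At depth 7: each of 729 parents calls descend on 3 children = 2187 calls
At depth 8: each of 2187 parents calls descend on 3 children = 6561 calls
Total: 1 + 3 + 9 + 27 + 81 + 243 + 729 + 2187 + 6561 = 9841

9841


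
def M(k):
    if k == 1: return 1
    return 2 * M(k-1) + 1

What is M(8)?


M(8) = 2 * M(7) + 1
M(7) = 2 * M(6) + 1
M(6) = 2 * M(5) + 1
M(5) = 2 * M(4) + 1
M(4) = 2 * M(3) + 1
M(3) = 2 * M(2) + 1
M(2) = 2 * M(1) + 1
M(1) = 1  (base case)
M(2) = 2 * 1 + 1 = 3
M(3) = 2 * 3 + 1 = 7
M(4) = 2 * 7 + 1 = 15
M(5) = 2 * 15 + 1 = 31
M(6) = 2 * 31 + 1 = 63
M(7) = 2 * 63 + 1 = 127
M(8) = 2 * 127 + 1 = 255

255


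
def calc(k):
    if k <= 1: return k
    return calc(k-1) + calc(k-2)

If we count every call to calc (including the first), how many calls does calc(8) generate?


Let C(n) = total calls for calc(n)
C(0) = 1, C(1) = 1
C(2) = 1 + C(1) + C(0) = 1 + 1 + 1 = 3
C(3) = 1 + C(2) + C(1) = 1 + 3 + 1 = 5
C(4) = 1 + C(3) + C(2) = 1 + 5 + 3 = 9
C(5) = 1 + C(4) + C(3) = 1 + 9 + 5 = 15
C(6) = 1 + C(5) + C(4) = 1 + 15 + 9 = 25
C(7) = 1 + C(6) + C(5) = 1 + 25 + 15 = 41
C(8) = 1 + C(7) + C(6) = 1 + 41 + 25 = 67

67


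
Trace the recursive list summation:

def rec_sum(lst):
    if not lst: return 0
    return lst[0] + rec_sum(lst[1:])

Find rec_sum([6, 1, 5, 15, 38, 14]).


rec_sum([6, 1, 5, 15, 38, 14]) = 6 + rec_sum([1, 5, 15, 38, 14])
rec_sum([1, 5, 15, 38, 14]) = 1 + rec_sum([5, 15, 38, 14])
rec_sum([5, 15, 38, 14]) = 5 + rec_sum([15, 38, 14])
rec_sum([15, 38, 14]) = 15 + rec_sum([38, 14])
rec_sum([38, 14]) = 38 + rec_sum([14])
rec_sum([14]) = 14 + rec_sum([])
rec_sum([]) = 0  (base case)
Total: 6 + 1 + 5 + 15 + 38 + 14 + 0 = 79

79


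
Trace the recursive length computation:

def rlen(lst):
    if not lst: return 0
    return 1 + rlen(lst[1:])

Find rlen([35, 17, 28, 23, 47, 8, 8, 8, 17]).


rlen([35, 17, 28, 23, 47, 8, 8, 8, 17]) = 1 + rlen([17, 28, 23, 47, 8, 8, 8, 17])
rlen([17, 28, 23, 47, 8, 8, 8, 17]) = 1 + rlen([28, 23, 47, 8, 8, 8, 17])
rlen([28, 23, 47, 8, 8, 8, 17]) = 1 + rlen([23, 47, 8, 8, 8, 17])
rlen([23, 47, 8, 8, 8, 17]) = 1 + rlen([47, 8, 8, 8, 17])
rlen([47, 8, 8, 8, 17]) = 1 + rlen([8, 8, 8, 17])
rlen([8, 8, 8, 17]) = 1 + rlen([8, 8, 17])
rlen([8, 8, 17]) = 1 + rlen([8, 17])
rlen([8, 17]) = 1 + rlen([17])
rlen([17]) = 1 + rlen([])
rlen([]) = 0  (base case)
Unwinding: 1 + 1 + 1 + 1 + 1 + 1 + 1 + 1 + 1 + 0 = 9

9


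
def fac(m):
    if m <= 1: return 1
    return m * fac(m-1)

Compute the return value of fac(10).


fac(10)
= 10 * fac(9)
= 10 * 9 * fac(8)
= 10 * 9 * 8 * fac(7)
= 10 * 9 * 8 * 7 * fac(6)
= 10 * 9 * 8 * 7 * 6 * fac(5)
= 10 * 9 * 8 * 7 * 6 * 5 * fac(4)
= 10 * 9 * 8 * 7 * 6 * 5 * 4 * fac(3)
= 10 * 9 * 8 * 7 * 6 * 5 * 4 * 3 * fac(2)
= 10 * 9 * 8 * 7 * 6 * 5 * 4 * 3 * 2 * fac(1)
= 10 * 9 * 8 * 7 * 6 * 5 * 4 * 3 * 2 * 1
= 3628800

3628800


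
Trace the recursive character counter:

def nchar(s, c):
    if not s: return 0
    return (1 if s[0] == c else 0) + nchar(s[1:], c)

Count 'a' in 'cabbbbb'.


s[0]='c' != 'a' -> 0
s[0]='a' == 'a' -> 1
s[0]='b' != 'a' -> 0
s[0]='b' != 'a' -> 0
s[0]='b' != 'a' -> 0
s[0]='b' != 'a' -> 0
s[0]='b' != 'a' -> 0
Sum: 0 + 1 + 0 + 0 + 0 + 0 + 0 = 1

1


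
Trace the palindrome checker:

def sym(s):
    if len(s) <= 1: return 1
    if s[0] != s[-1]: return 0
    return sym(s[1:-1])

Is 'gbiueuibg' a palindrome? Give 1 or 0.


sym('gbiueuibg'): s[0]='g' == s[-1]='g' -> check sym('biueuib')
sym('biueuib'): s[0]='b' == s[-1]='b' -> check sym('iueui')
sym('iueui'): s[0]='i' == s[-1]='i' -> check sym('ueu')
sym('ueu'): s[0]='u' == s[-1]='u' -> check sym('e')
sym('e'): len <= 1 -> return 1  (base case)
Result: 1 (palindrome)

1


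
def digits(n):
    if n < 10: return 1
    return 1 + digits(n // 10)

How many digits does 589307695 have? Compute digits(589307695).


digits(589307695) = 1 + digits(58930769)
digits(58930769) = 1 + digits(5893076)
digits(5893076) = 1 + digits(589307)
digits(589307) = 1 + digits(58930)
digits(58930) = 1 + digits(5893)
digits(5893) = 1 + digits(589)
digits(589) = 1 + digits(58)
digits(58) = 1 + digits(5)
digits(5) = 1  (base case: 5 < 10)
Unwinding: 1 + 1 + 1 + 1 + 1 + 1 + 1 + 1 + 1 = 9

9


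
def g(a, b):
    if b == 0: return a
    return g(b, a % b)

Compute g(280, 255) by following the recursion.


g(280, 255) = g(255, 25)
g(255, 25) = g(25, 5)
g(25, 5) = g(5, 0)
g(5, 0) = 5  (base case)

5


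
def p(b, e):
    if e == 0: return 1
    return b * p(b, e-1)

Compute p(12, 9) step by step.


p(12, 9)
= 12 * p(12, 8)
= 12 * 12 * p(12, 7)
= 12 * 12 * 12 * p(12, 6)
= 12 * 12 * 12 * 12 * p(12, 5)
= 12 * 12 * 12 * 12 * 12 * p(12, 4)
= 12 * 12 * 12 * 12 * 12 * 12 * p(12, 3)
= 12 * 12 * 12 * 12 * 12 * 12 * 12 * p(12, 2)
= 12 * 12 * 12 * 12 * 12 * 12 * 12 * 12 * p(12, 1)
= 12 * 12 * 12 * 12 * 12 * 12 * 12 * 12 * 12 * p(12, 0)
= 12 * 12 * 12 * 12 * 12 * 12 * 12 * 12 * 12 * 1
= 5159780352

5159780352


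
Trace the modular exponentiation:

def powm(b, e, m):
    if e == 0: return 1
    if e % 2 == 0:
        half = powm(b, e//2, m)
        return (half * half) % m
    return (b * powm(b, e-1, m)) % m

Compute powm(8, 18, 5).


powm(8, 18, 5): e is even, compute powm(8, 9, 5)
  powm(8, 9, 5): e is odd, compute powm(8, 8, 5)
    powm(8, 8, 5): e is even, compute powm(8, 4, 5)
      powm(8, 4, 5): e is even, compute powm(8, 2, 5)
        powm(8, 2, 5): e is even, compute powm(8, 1, 5)
          powm(8, 1, 5): e is odd, compute powm(8, 0, 5)
          powm(8, 0, 5) = 1
          (8 * 1) % 5 = 3
        half=3, (3*3) % 5 = 4
      half=4, (4*4) % 5 = 1
    half=1, (1*1) % 5 = 1
  (8 * 1) % 5 = 3
half=3, (3*3) % 5 = 4

4


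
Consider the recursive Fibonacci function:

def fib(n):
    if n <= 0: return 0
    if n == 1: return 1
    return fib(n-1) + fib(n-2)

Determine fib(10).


Computing fib(10) bottom-up:
fib(0) = 0
fib(1) = 1
fib(2) = fib(1) + fib(0) = 1 + 0 = 1
fib(3) = fib(2) + fib(1) = 1 + 1 = 2
fib(4) = fib(3) + fib(2) = 2 + 1 = 3
fib(5) = fib(4) + fib(3) = 3 + 2 = 5
fib(6) = fib(5) + fib(4) = 5 + 3 = 8
fib(7) = fib(6) + fib(5) = 8 + 5 = 13
fib(8) = fib(7) + fib(6) = 13 + 8 = 21
fib(9) = fib(8) + fib(7) = 21 + 13 = 34
fib(10) = fib(9) + fib(8) = 34 + 21 = 55

55


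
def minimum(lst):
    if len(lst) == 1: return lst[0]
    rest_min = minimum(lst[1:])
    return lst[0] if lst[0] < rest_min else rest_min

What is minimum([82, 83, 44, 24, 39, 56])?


minimum([82, 83, 44, 24, 39, 56]): compare 82 with minimum([83, 44, 24, 39, 56])
minimum([83, 44, 24, 39, 56]): compare 83 with minimum([44, 24, 39, 56])
minimum([44, 24, 39, 56]): compare 44 with minimum([24, 39, 56])
minimum([24, 39, 56]): compare 24 with minimum([39, 56])
minimum([39, 56]): compare 39 with minimum([56])
minimum([56]) = 56  (base case)
Compare 39 with 56 -> 39
Compare 24 with 39 -> 24
Compare 44 with 24 -> 24
Compare 83 with 24 -> 24
Compare 82 with 24 -> 24

24


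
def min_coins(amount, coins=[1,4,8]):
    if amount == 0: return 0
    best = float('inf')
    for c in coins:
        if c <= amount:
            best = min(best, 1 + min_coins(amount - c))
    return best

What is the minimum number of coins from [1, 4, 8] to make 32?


Building up with DP:
min_coins(0) = 0
min_coins(1) = min(1+min_coins(0)=1+0=1) = 1
min_coins(2) = min(1+min_coins(1)=1+1=2) = 2
min_coins(3) = min(1+min_coins(2)=1+2=3) = 3
min_coins(4) = min(1+min_coins(3)=1+3=4, 1+min_coins(0)=1+0=1) = 1
min_coins(5) = min(1+min_coins(4)=1+1=2, 1+min_coins(1)=1+1=2) = 2
min_coins(6) = min(1+min_coins(5)=1+2=3, 1+min_coins(2)=1+2=3) = 3
min_coins(7) = min(1+min_coins(6)=1+3=4, 1+min_coins(3)=1+3=4) = 4
min_coins(8) = min(1+min_coins(7)=1+4=5, 1+min_coins(4)=1+1=2, 1+min_coins(0)=1+0=1) = 1
min_coins(9) = min(1+min_coins(8)=1+1=2, 1+min_coins(5)=1+2=3, 1+min_coins(1)=1+1=2) = 2
min_coins(10) = min(1+min_coins(9)=1+2=3, 1+min_coins(6)=1+3=4, 1+min_coins(2)=1+2=3) = 3
min_coins(11) = min(1+min_coins(10)=1+3=4, 1+min_coins(7)=1+4=5, 1+min_coins(3)=1+3=4) = 4
min_coins(12) = min(1+min_coins(11)=1+4=5, 1+min_coins(8)=1+1=2, 1+min_coins(4)=1+1=2) = 2
min_coins(13) = min(1+min_coins(12)=1+2=3, 1+min_coins(9)=1+2=3, 1+min_coins(5)=1+2=3) = 3
min_coins(14) = min(1+min_coins(13)=1+3=4, 1+min_coins(10)=1+3=4, 1+min_coins(6)=1+3=4) = 4
min_coins(15) = min(1+min_coins(14)=1+4=5, 1+min_coins(11)=1+4=5, 1+min_coins(7)=1+4=5) = 5
min_coins(16) = min(1+min_coins(15)=1+5=6, 1+min_coins(12)=1+2=3, 1+min_coins(8)=1+1=2) = 2
min_coins(17) = min(1+min_coins(16)=1+2=3, 1+min_coins(13)=1+3=4, 1+min_coins(9)=1+2=3) = 3
min_coins(18) = min(1+min_coins(17)=1+3=4, 1+min_coins(14)=1+4=5, 1+min_coins(10)=1+3=4) = 4
min_coins(19) = min(1+min_coins(18)=1+4=5, 1+min_coins(15)=1+5=6, 1+min_coins(11)=1+4=5) = 5
min_coins(20) = min(1+min_coins(19)=1+5=6, 1+min_coins(16)=1+2=3, 1+min_coins(12)=1+2=3) = 3
min_coins(21) = min(1+min_coins(20)=1+3=4, 1+min_coins(17)=1+3=4, 1+min_coins(13)=1+3=4) = 4
min_coins(22) = min(1+min_coins(21)=1+4=5, 1+min_coins(18)=1+4=5, 1+min_coins(14)=1+4=5) = 5
min_coins(23) = min(1+min_coins(22)=1+5=6, 1+min_coins(19)=1+5=6, 1+min_coins(15)=1+5=6) = 6
min_coins(24) = min(1+min_coins(23)=1+6=7, 1+min_coins(20)=1+3=4, 1+min_coins(16)=1+2=3) = 3
min_coins(25) = min(1+min_coins(24)=1+3=4, 1+min_coins(21)=1+4=5, 1+min_coins(17)=1+3=4) = 4
min_coins(26) = min(1+min_coins(25)=1+4=5, 1+min_coins(22)=1+5=6, 1+min_coins(18)=1+4=5) = 5
min_coins(27) = min(1+min_coins(26)=1+5=6, 1+min_coins(23)=1+6=7, 1+min_coins(19)=1+5=6) = 6
min_coins(28) = min(1+min_coins(27)=1+6=7, 1+min_coins(24)=1+3=4, 1+min_coins(20)=1+3=4) = 4
min_coins(29) = min(1+min_coins(28)=1+4=5, 1+min_coins(25)=1+4=5, 1+min_coins(21)=1+4=5) = 5
min_coins(30) = min(1+min_coins(29)=1+5=6, 1+min_coins(26)=1+5=6, 1+min_coins(22)=1+5=6) = 6
min_coins(31) = min(1+min_coins(30)=1+6=7, 1+min_coins(27)=1+6=7, 1+min_coins(23)=1+6=7) = 7
min_coins(32) = min(1+min_coins(31)=1+7=8, 1+min_coins(28)=1+4=5, 1+min_coins(24)=1+3=4) = 4

4


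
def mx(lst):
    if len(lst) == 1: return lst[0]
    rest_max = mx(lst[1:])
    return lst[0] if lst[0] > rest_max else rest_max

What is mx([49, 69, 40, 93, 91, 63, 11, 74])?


mx([49, 69, 40, 93, 91, 63, 11, 74]): compare 49 with mx([69, 40, 93, 91, 63, 11, 74])
mx([69, 40, 93, 91, 63, 11, 74]): compare 69 with mx([40, 93, 91, 63, 11, 74])
mx([40, 93, 91, 63, 11, 74]): compare 40 with mx([93, 91, 63, 11, 74])
mx([93, 91, 63, 11, 74]): compare 93 with mx([91, 63, 11, 74])
mx([91, 63, 11, 74]): compare 91 with mx([63, 11, 74])
mx([63, 11, 74]): compare 63 with mx([11, 74])
mx([11, 74]): compare 11 with mx([74])
mx([74]) = 74  (base case)
Compare 11 with 74 -> 74
Compare 63 with 74 -> 74
Compare 91 with 74 -> 91
Compare 93 with 91 -> 93
Compare 40 with 93 -> 93
Compare 69 with 93 -> 93
Compare 49 with 93 -> 93

93


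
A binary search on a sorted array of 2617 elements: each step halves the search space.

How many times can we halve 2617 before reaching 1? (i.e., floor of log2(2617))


2617 / 2 = 1308
1308 / 2 = 654
654 / 2 = 327
327 / 2 = 163
163 / 2 = 81
81 / 2 = 40
40 / 2 = 20
20 / 2 = 10
10 / 2 = 5
5 / 2 = 2
2 / 2 = 1
Reached 1 after 11 halvings

11


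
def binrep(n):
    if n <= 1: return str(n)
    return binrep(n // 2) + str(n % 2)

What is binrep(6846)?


binrep(6846) = binrep(3423) + '0'
binrep(3423) = binrep(1711) + '1'
binrep(1711) = binrep(855) + '1'
binrep(855) = binrep(427) + '1'
binrep(427) = binrep(213) + '1'
binrep(213) = binrep(106) + '1'
binrep(106) = binrep(53) + '0'
binrep(53) = binrep(26) + '1'
binrep(26) = binrep(13) + '0'
binrep(13) = binrep(6) + '1'
binrep(6) = binrep(3) + '0'
binrep(3) = binrep(1) + '1'
binrep(1) = '1'  (base case)
Concatenating: '1' + '1' + '0' + '1' + '0' + '1' + '0' + '1' + '1' + '1' + '1' + '1' + '0' = '1101010111110'

1101010111110


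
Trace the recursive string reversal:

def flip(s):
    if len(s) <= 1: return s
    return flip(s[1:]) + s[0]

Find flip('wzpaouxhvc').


flip('wzpaouxhvc') = flip('zpaouxhvc') + 'w'
flip('zpaouxhvc') = flip('paouxhvc') + 'z'
flip('paouxhvc') = flip('aouxhvc') + 'p'
flip('aouxhvc') = flip('ouxhvc') + 'a'
flip('ouxhvc') = flip('uxhvc') + 'o'
flip('uxhvc') = flip('xhvc') + 'u'
flip('xhvc') = flip('hvc') + 'x'
flip('hvc') = flip('vc') + 'h'
flip('vc') = flip('c') + 'v'
flip('c') = 'c'  (base case)
Concatenating: 'c' + 'v' + 'h' + 'x' + 'u' + 'o' + 'a' + 'p' + 'z' + 'w' = 'cvhxuoapzw'

cvhxuoapzw


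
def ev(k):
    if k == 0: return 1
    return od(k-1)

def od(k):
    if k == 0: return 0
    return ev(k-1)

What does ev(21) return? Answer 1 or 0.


ev(21) = od(20)
od(20) = ev(19)
ev(19) = od(18)
od(18) = ev(17)
ev(17) = od(16)
od(16) = ev(15)
ev(15) = od(14)
od(14) = ev(13)
ev(13) = od(12)
od(12) = ev(11)
ev(11) = od(10)
od(10) = ev(9)
ev(9) = od(8)
od(8) = ev(7)
ev(7) = od(6)
od(6) = ev(5)
ev(5) = od(4)
od(4) = ev(3)
ev(3) = od(2)
od(2) = ev(1)
ev(1) = od(0)
od(0) = 0  (base case)
Result: 0

0


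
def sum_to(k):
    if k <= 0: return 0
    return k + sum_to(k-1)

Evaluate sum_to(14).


sum_to(14)
= 14 + 13 + 12 + 11 + 10 + 9 + 8 + 7 + 6 + 5 + 4 + 3 + 2 + 1 + sum_to(0)
= 14 + 13 + 12 + 11 + 10 + 9 + 8 + 7 + 6 + 5 + 4 + 3 + 2 + 1 + 0
= 105

105


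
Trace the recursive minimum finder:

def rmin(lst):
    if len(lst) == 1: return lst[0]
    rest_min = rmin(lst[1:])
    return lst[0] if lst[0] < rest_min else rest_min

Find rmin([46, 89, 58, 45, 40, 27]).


rmin([46, 89, 58, 45, 40, 27]): compare 46 with rmin([89, 58, 45, 40, 27])
rmin([89, 58, 45, 40, 27]): compare 89 with rmin([58, 45, 40, 27])
rmin([58, 45, 40, 27]): compare 58 with rmin([45, 40, 27])
rmin([45, 40, 27]): compare 45 with rmin([40, 27])
rmin([40, 27]): compare 40 with rmin([27])
rmin([27]) = 27  (base case)
Compare 40 with 27 -> 27
Compare 45 with 27 -> 27
Compare 58 with 27 -> 27
Compare 89 with 27 -> 27
Compare 46 with 27 -> 27

27


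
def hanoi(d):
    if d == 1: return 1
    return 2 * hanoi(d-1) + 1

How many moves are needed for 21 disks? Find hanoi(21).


hanoi(21) = 2 * hanoi(20) + 1
hanoi(20) = 2 * hanoi(19) + 1
hanoi(19) = 2 * hanoi(18) + 1
hanoi(18) = 2 * hanoi(17) + 1
hanoi(17) = 2 * hanoi(16) + 1
hanoi(16) = 2 * hanoi(15) + 1
hanoi(15) = 2 * hanoi(14) + 1
hanoi(14) = 2 * hanoi(13) + 1
hanoi(13) = 2 * hanoi(12) + 1
hanoi(12) = 2 * hanoi(11) + 1
hanoi(11) = 2 * hanoi(10) + 1
hanoi(10) = 2 * hanoi(9) + 1
hanoi(9) = 2 * hanoi(8) + 1
hanoi(8) = 2 * hanoi(7) + 1
hanoi(7) = 2 * hanoi(6) + 1
hanoi(6) = 2 * hanoi(5) + 1
hanoi(5) = 2 * hanoi(4) + 1
hanoi(4) = 2 * hanoi(3) + 1
hanoi(3) = 2 * hanoi(2) + 1
hanoi(2) = 2 * hanoi(1) + 1
hanoi(1) = 1  (base case)
hanoi(2) = 2 * 1 + 1 = 3
hanoi(3) = 2 * 3 + 1 = 7
hanoi(4) = 2 * 7 + 1 = 15
hanoi(5) = 2 * 15 + 1 = 31
hanoi(6) = 2 * 31 + 1 = 63
hanoi(7) = 2 * 63 + 1 = 127
hanoi(8) = 2 * 127 + 1 = 255
hanoi(9) = 2 * 255 + 1 = 511
hanoi(10) = 2 * 511 + 1 = 1023
hanoi(11) = 2 * 1023 + 1 = 2047
hanoi(12) = 2 * 2047 + 1 = 4095
hanoi(13) = 2 * 4095 + 1 = 8191
hanoi(14) = 2 * 8191 + 1 = 16383
hanoi(15) = 2 * 16383 + 1 = 32767
hanoi(16) = 2 * 32767 + 1 = 65535
hanoi(17) = 2 * 65535 + 1 = 131071
hanoi(18) = 2 * 131071 + 1 = 262143
hanoi(19) = 2 * 262143 + 1 = 524287
hanoi(20) = 2 * 524287 + 1 = 1048575
hanoi(21) = 2 * 1048575 + 1 = 2097151

2097151


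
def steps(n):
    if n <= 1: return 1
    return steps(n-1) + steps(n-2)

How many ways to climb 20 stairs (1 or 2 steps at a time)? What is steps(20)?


Building up from base cases:
steps(0) = 1
steps(1) = 1
steps(2) = steps(1) + steps(0) = 1 + 1 = 2
steps(3) = steps(2) + steps(1) = 2 + 1 = 3
steps(4) = steps(3) + steps(2) = 3 + 2 = 5
steps(5) = steps(4) + steps(3) = 5 + 3 = 8
steps(6) = steps(5) + steps(4) = 8 + 5 = 13
steps(7) = steps(6) + steps(5) = 13 + 8 = 21
steps(8) = steps(7) + steps(6) = 21 + 13 = 34
steps(9) = steps(8) + steps(7) = 34 + 21 = 55
steps(10) = steps(9) + steps(8) = 55 + 34 = 89
steps(11) = steps(10) + steps(9) = 89 + 55 = 144
steps(12) = steps(11) + steps(10) = 144 + 89 = 233
steps(13) = steps(12) + steps(11) = 233 + 144 = 377
steps(14) = steps(13) + steps(12) = 377 + 233 = 610
steps(15) = steps(14) + steps(13) = 610 + 377 = 987
steps(16) = steps(15) + steps(14) = 987 + 610 = 1597
steps(17) = steps(16) + steps(15) = 1597 + 987 = 2584
steps(18) = steps(17) + steps(16) = 2584 + 1597 = 4181
steps(19) = steps(18) + steps(17) = 4181 + 2584 = 6765
steps(20) = steps(19) + steps(18) = 6765 + 4181 = 10946

10946


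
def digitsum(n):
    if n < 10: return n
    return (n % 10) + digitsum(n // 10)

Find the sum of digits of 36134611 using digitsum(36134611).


digitsum(36134611) = 1 + digitsum(3613461)
digitsum(3613461) = 1 + digitsum(361346)
digitsum(361346) = 6 + digitsum(36134)
digitsum(36134) = 4 + digitsum(3613)
digitsum(3613) = 3 + digitsum(361)
digitsum(361) = 1 + digitsum(36)
digitsum(36) = 6 + digitsum(3)
digitsum(3) = 3  (base case)
Total: 1 + 1 + 6 + 4 + 3 + 1 + 6 + 3 = 25

25


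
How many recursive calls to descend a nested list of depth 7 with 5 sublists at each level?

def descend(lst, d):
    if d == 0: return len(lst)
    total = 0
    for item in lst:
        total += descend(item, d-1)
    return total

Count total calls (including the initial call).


At depth 0 (root): 1 call
At depth 1: each of 1 parents calls descend on 5 children = 5 calls
At depth 2: each of 5 parents calls descend on 5 children = 25 calls
At depth 3: each of 25 parents calls descend on 5 children = 125 calls
At depth 4: each of 125 parents calls descend on 5 children = 625 calls
At depth 5: each of 625 parents calls descend on 5 children = 3125 calls
At depth 6: each of 3125 parents calls descend on 5 children = 15625 calls
At depth 7: each of 15625 parents calls descend on 5 children = 78125 calls
Total: 1 + 5 + 25 + 125 + 625 + 3125 + 15625 + 78125 = 97656

97656


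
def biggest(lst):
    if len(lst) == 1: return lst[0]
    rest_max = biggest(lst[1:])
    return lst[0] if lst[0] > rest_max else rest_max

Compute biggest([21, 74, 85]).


biggest([21, 74, 85]): compare 21 with biggest([74, 85])
biggest([74, 85]): compare 74 with biggest([85])
biggest([85]) = 85  (base case)
Compare 74 with 85 -> 85
Compare 21 with 85 -> 85

85


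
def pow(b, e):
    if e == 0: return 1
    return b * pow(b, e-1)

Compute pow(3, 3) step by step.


pow(3, 3)
= 3 * pow(3, 2)
= 3 * 3 * pow(3, 1)
= 3 * 3 * 3 * pow(3, 0)
= 3 * 3 * 3 * 1
= 27

27


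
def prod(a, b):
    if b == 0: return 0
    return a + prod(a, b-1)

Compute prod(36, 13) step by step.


prod(36, 13) = 36 + prod(36, 12)
prod(36, 12) = 36 + prod(36, 11)
prod(36, 11) = 36 + prod(36, 10)
prod(36, 10) = 36 + prod(36, 9)
prod(36, 9) = 36 + prod(36, 8)
prod(36, 8) = 36 + prod(36, 7)
prod(36, 7) = 36 + prod(36, 6)
prod(36, 6) = 36 + prod(36, 5)
prod(36, 5) = 36 + prod(36, 4)
prod(36, 4) = 36 + prod(36, 3)
prod(36, 3) = 36 + prod(36, 2)
prod(36, 2) = 36 + prod(36, 1)
prod(36, 1) = 36 + prod(36, 0)
prod(36, 0) = 0  (base case)
Total: 36 + 36 + 36 + 36 + 36 + 36 + 36 + 36 + 36 + 36 + 36 + 36 + 36 + 0 = 468

468


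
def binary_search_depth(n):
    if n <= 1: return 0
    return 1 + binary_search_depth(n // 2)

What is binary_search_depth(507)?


507 / 2 = 253
253 / 2 = 126
126 / 2 = 63
63 / 2 = 31
31 / 2 = 15
15 / 2 = 7
7 / 2 = 3
3 / 2 = 1
Reached 1 after 8 halvings

8


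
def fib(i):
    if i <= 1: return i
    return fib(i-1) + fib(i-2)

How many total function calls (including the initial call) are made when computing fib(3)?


Let C(n) = total calls for fib(n)
C(0) = 1, C(1) = 1
C(2) = 1 + C(1) + C(0) = 1 + 1 + 1 = 3
C(3) = 1 + C(2) + C(1) = 1 + 3 + 1 = 5

5


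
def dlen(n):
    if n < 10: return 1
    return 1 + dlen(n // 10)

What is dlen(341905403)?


dlen(341905403) = 1 + dlen(34190540)
dlen(34190540) = 1 + dlen(3419054)
dlen(3419054) = 1 + dlen(341905)
dlen(341905) = 1 + dlen(34190)
dlen(34190) = 1 + dlen(3419)
dlen(3419) = 1 + dlen(341)
dlen(341) = 1 + dlen(34)
dlen(34) = 1 + dlen(3)
dlen(3) = 1  (base case: 3 < 10)
Unwinding: 1 + 1 + 1 + 1 + 1 + 1 + 1 + 1 + 1 = 9

9


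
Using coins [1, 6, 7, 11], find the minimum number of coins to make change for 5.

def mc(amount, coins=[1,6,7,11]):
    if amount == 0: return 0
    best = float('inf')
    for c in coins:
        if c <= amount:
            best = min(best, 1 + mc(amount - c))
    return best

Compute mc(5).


Building up with DP:
mc(0) = 0
mc(1) = min(1+mc(0)=1+0=1) = 1
mc(2) = min(1+mc(1)=1+1=2) = 2
mc(3) = min(1+mc(2)=1+2=3) = 3
mc(4) = min(1+mc(3)=1+3=4) = 4
mc(5) = min(1+mc(4)=1+4=5) = 5

5


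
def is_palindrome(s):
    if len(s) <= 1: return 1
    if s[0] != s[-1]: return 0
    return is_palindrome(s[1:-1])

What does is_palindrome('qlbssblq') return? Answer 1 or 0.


is_palindrome('qlbssblq'): s[0]='q' == s[-1]='q' -> check is_palindrome('lbssbl')
is_palindrome('lbssbl'): s[0]='l' == s[-1]='l' -> check is_palindrome('bssb')
is_palindrome('bssb'): s[0]='b' == s[-1]='b' -> check is_palindrome('ss')
is_palindrome('ss'): s[0]='s' == s[-1]='s' -> check is_palindrome('')
is_palindrome(''): len <= 1 -> return 1  (base case)
Result: 1 (palindrome)

1


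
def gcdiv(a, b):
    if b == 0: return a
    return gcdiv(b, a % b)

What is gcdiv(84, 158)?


gcdiv(84, 158) = gcdiv(158, 84)
gcdiv(158, 84) = gcdiv(84, 74)
gcdiv(84, 74) = gcdiv(74, 10)
gcdiv(74, 10) = gcdiv(10, 4)
gcdiv(10, 4) = gcdiv(4, 2)
gcdiv(4, 2) = gcdiv(2, 0)
gcdiv(2, 0) = 2  (base case)

2


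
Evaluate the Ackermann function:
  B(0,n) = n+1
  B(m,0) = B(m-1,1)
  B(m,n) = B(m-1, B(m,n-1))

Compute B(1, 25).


B(1, 25) = B(0, B(1, 24))
  B(1, 24) = B(0, B(1, 23))
    B(1, 23) = B(0, B(1, 22))
      B(1, 22) = B(0, B(1, 21))
        B(1, 21) = B(0, B(1, 20))
          B(1, 20) = B(0, B(1, 19))
          B(1, 19) = B(0, B(1, 18))
          B(1, 18) = B(0, B(1, 17))
          B(1, 17) = B(0, B(1, 16))
          B(1, 16) = B(0, B(1, 15))
          B(1, 15) = B(0, B(1, 14))
          B(1, 14) = B(0, B(1, 13))
          B(1, 13) = B(0, B(1, 12))
          B(1, 12) = B(0, B(1, 11))
          B(1, 11) = B(0, B(1, 10))
          B(1, 10) = B(0, B(1, 9))
          B(1, 9) = B(0, B(1, 8))
          B(1, 8) = B(0, B(1, 7))
          B(1, 7) = B(0, B(1, 6))
          B(1, 6) = B(0, B(1, 5))
          B(1, 5) = B(0, B(1, 4))
          B(1, 4) = B(0, B(1, 3))
          B(1, 3) = B(0, B(1, 2))
          B(1, 2) = B(0, B(1, 1))
          B(1, 1) = B(0, B(1, 0))
... (trace truncated)
Result: B(1, 25) = 27

27


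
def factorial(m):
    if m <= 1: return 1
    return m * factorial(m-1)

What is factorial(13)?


factorial(13)
= 13 * factorial(12)
= 13 * 12 * factorial(11)
= 13 * 12 * 11 * factorial(10)
= 13 * 12 * 11 * 10 * factorial(9)
= 13 * 12 * 11 * 10 * 9 * factorial(8)
= 13 * 12 * 11 * 10 * 9 * 8 * factorial(7)
= 13 * 12 * 11 * 10 * 9 * 8 * 7 * factorial(6)
= 13 * 12 * 11 * 10 * 9 * 8 * 7 * 6 * factorial(5)
= 13 * 12 * 11 * 10 * 9 * 8 * 7 * 6 * 5 * factorial(4)
= 13 * 12 * 11 * 10 * 9 * 8 * 7 * 6 * 5 * 4 * factorial(3)
= 13 * 12 * 11 * 10 * 9 * 8 * 7 * 6 * 5 * 4 * 3 * factorial(2)
= 13 * 12 * 11 * 10 * 9 * 8 * 7 * 6 * 5 * 4 * 3 * 2 * factorial(1)
= 13 * 12 * 11 * 10 * 9 * 8 * 7 * 6 * 5 * 4 * 3 * 2 * 1
= 6227020800

6227020800
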